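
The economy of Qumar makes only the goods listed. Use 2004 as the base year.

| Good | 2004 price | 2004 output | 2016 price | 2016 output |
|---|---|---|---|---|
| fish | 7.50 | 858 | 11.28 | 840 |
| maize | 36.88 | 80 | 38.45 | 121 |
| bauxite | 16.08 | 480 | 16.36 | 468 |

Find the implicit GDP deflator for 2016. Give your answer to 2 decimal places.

119.12

Nominal GDP 2016 = 11.28·840 + 38.45·121 + 16.36·468 = 21784.13.
Real GDP 2016 (at 2004 prices) = 7.50·840 + 36.88·121 + 16.08·468 = 18287.92.
Deflator = Nominal/Real × 100 = 21784.13/18287.92 × 100 = 119.118.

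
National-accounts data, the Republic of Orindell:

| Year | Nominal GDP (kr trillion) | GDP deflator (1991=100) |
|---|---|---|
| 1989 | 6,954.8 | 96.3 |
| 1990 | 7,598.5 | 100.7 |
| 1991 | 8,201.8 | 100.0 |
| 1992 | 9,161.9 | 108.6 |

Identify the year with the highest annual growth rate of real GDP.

1991

1990: real = 7598.5/1.007 = 7545.68; growth vs 1989 (7222.01) = 4.48%.
1991: real = 8201.8/1.000 = 8201.80; growth vs 1990 (7545.68) = 8.70%.
1992: real = 9161.9/1.086 = 8436.37; growth vs 1991 (8201.80) = 2.86%.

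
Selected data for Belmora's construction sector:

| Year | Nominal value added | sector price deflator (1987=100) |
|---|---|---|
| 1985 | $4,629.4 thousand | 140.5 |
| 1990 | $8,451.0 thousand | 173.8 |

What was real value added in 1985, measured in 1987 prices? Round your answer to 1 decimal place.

Real value added = Nominal / (sector price deflator/100) = 4629.4 / 1.405 = 3294.95.

$3,294.9 thousand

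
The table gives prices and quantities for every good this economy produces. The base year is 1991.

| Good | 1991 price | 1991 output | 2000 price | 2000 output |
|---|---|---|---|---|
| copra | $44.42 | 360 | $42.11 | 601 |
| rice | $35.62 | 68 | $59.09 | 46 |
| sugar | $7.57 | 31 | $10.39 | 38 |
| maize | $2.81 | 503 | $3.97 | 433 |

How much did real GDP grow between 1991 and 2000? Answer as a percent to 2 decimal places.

48.74%

Real GDP 1991 = Nominal GDP 1991 = 44.42·360 + 35.62·68 + 7.57·31 + 2.81·503 = 20061.46.
Real GDP 2000 (at 1991 prices) = 44.42·601 + 35.62·46 + 7.57·38 + 2.81·433 = 29839.33.
Real growth = 29839.33/20061.46 − 1 = 0.4874.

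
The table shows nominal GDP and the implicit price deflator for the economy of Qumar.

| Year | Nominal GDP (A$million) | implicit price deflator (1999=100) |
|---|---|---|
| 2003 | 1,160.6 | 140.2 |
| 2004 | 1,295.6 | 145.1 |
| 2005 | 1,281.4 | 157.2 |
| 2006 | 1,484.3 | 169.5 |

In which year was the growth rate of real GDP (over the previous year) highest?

2004

2004: real = 1295.6/1.451 = 892.90; growth vs 2003 (827.82) = 7.86%.
2005: real = 1281.4/1.572 = 815.14; growth vs 2004 (892.90) = -8.71%.
2006: real = 1484.3/1.695 = 875.69; growth vs 2005 (815.14) = 7.43%.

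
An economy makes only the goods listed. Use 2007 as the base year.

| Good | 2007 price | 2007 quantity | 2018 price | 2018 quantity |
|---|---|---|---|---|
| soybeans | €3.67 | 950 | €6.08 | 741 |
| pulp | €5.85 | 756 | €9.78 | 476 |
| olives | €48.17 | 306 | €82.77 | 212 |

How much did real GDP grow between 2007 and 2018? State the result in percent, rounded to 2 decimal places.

-30.61%

Real GDP 2007 = Nominal GDP 2007 = 3.67·950 + 5.85·756 + 48.17·306 = 22649.12.
Real GDP 2018 (at 2007 prices) = 3.67·741 + 5.85·476 + 48.17·212 = 15716.11.
Real growth = 15716.11/22649.12 − 1 = -0.3061.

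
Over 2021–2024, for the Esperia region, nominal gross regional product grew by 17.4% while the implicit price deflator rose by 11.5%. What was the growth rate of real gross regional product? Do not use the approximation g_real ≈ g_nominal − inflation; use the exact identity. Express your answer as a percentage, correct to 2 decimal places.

(1 + g_nom) = (1 + g_real)(1 + π), so g_real = 1.1740 / 1.1150 − 1 = 0.05291.

5.29%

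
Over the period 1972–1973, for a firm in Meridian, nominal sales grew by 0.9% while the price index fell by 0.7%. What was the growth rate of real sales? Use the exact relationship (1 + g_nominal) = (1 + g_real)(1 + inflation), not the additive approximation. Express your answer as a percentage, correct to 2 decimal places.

(1 + g_nom) = (1 + g_real)(1 + π), so g_real = 1.0090 / 0.9930 − 1 = 0.01611.

1.61%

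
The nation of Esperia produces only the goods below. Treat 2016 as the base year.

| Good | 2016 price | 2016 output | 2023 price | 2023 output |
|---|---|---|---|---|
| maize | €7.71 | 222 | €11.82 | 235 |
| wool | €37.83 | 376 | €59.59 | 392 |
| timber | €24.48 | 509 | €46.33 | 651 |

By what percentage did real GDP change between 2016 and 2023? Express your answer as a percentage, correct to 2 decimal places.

Real GDP 2016 = Nominal GDP 2016 = 7.71·222 + 37.83·376 + 24.48·509 = 28396.02.
Real GDP 2023 (at 2016 prices) = 7.71·235 + 37.83·392 + 24.48·651 = 32577.69.
Real growth = 32577.69/28396.02 − 1 = 0.1473.

14.73%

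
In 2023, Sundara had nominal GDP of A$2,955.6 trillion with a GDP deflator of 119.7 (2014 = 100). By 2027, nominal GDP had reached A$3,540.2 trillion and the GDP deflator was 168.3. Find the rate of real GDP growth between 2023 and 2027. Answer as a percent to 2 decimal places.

-14.81%

Real GDP 2023 = 2955.6 / 1.197 = 2469.17.
Real GDP 2027 = 3540.2 / 1.683 = 2103.51.
Real growth = 2103.51 / 2469.17 − 1 = -0.1481.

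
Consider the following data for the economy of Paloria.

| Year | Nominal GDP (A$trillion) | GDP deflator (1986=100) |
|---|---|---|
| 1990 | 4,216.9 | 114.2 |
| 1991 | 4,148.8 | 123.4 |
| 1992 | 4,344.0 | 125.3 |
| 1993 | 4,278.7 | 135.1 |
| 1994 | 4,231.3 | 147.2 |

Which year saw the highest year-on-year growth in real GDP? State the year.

1991: real = 4148.8/1.234 = 3362.07; growth vs 1990 (3692.56) = -8.95%.
1992: real = 4344.0/1.253 = 3466.88; growth vs 1991 (3362.07) = 3.12%.
1993: real = 4278.7/1.351 = 3167.06; growth vs 1992 (3466.88) = -8.65%.
1994: real = 4231.3/1.472 = 2874.52; growth vs 1993 (3167.06) = -9.24%.

1992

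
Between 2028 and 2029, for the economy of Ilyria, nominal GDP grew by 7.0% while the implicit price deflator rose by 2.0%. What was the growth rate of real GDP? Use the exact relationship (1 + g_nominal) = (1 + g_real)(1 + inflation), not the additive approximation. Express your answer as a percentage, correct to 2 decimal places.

(1 + g_nom) = (1 + g_real)(1 + π), so g_real = 1.0700 / 1.0200 − 1 = 0.04902.

4.90%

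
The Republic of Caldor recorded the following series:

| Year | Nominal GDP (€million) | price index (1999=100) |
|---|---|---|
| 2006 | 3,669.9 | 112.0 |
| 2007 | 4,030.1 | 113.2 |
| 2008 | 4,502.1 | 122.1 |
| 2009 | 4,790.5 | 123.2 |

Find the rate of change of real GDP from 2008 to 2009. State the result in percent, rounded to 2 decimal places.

5.46%

Real GDP 2008 = 4502.1/1.221 = 3687.22.
Real GDP 2009 = 4790.5/1.232 = 3888.39.
Change = 3888.39/3687.22 − 1 = 0.0546.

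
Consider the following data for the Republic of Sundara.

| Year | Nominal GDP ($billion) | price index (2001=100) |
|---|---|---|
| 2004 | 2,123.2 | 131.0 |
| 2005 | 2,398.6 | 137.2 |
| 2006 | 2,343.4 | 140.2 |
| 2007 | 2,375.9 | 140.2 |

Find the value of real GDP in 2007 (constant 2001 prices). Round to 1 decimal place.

$1,694.7 billion

Real GDP 2007 = 2375.9 / 1.402 = 1694.65.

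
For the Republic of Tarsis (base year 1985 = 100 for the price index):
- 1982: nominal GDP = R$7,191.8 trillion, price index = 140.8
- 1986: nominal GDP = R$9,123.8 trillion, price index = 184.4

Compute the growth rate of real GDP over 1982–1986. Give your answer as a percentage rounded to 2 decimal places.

-3.13%

Deflate each year: 1982 → 7191.8/1.408 = 5107.81; 1986 → 9123.8/1.844 = 4947.83.
So real GDP changed by 4947.83/5107.81 − 1 = -0.0313, i.e. -3.13%.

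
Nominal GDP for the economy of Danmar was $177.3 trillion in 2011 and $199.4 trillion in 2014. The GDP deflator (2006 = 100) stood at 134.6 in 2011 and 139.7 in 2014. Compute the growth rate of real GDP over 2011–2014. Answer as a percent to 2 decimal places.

Deflate each year: 2011 → 177.3/1.346 = 131.72; 2014 → 199.4/1.397 = 142.73.
So real GDP changed by 142.73/131.72 − 1 = 0.0836, i.e. 8.36%.

8.36%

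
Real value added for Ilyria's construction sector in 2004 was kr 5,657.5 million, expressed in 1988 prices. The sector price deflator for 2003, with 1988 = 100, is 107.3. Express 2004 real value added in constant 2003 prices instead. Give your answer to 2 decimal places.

Real value added in 2003 prices = Real value added in 1988 prices × (P_2003/P_1988) = 5657.5 × 1.073 = 6070.50.

kr 6,070.50 million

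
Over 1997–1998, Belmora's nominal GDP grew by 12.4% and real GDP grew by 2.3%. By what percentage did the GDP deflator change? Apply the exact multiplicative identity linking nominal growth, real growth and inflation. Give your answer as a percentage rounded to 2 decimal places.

9.87%

(1 + g_nom) = (1 + g_real)(1 + π), so π = 1.1240 / 1.0230 − 1 = 0.09873.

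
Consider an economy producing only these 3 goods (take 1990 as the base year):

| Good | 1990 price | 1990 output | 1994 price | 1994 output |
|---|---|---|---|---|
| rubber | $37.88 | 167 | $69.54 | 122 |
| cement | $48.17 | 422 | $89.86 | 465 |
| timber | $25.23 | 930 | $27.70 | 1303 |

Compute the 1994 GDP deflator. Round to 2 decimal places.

Nominal GDP 1994 = 69.54·122 + 89.86·465 + 27.70·1303 = 86361.88.
Real GDP 1994 (at 1990 prices) = 37.88·122 + 48.17·465 + 25.23·1303 = 59895.10.
Deflator = Nominal/Real × 100 = 86361.88/59895.10 × 100 = 144.189.

144.19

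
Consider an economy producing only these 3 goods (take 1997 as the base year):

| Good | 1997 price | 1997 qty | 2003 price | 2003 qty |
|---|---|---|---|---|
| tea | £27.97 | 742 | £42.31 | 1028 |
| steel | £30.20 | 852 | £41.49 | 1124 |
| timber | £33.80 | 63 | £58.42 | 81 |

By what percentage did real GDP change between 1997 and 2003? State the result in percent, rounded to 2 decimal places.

Real GDP 1997 = Nominal GDP 1997 = 27.97·742 + 30.20·852 + 33.80·63 = 48613.54.
Real GDP 2003 (at 1997 prices) = 27.97·1028 + 30.20·1124 + 33.80·81 = 65435.76.
Real growth = 65435.76/48613.54 − 1 = 0.3460.

34.60%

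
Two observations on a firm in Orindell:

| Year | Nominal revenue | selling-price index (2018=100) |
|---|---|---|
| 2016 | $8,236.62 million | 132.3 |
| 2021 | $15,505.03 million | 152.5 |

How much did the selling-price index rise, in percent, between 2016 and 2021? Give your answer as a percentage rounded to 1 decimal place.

15.3%

Price-level change = 152.5 / 132.3 − 1 = 0.1527.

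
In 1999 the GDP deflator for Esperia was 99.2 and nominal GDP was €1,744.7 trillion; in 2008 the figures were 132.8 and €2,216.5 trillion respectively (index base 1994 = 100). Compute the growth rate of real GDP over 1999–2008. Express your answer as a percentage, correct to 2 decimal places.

-5.10%

Real GDP 1999 = 1744.7 / 0.992 = 1758.77.
Real GDP 2008 = 2216.5 / 1.328 = 1669.05.
Real growth = 1669.05 / 1758.77 − 1 = -0.0510.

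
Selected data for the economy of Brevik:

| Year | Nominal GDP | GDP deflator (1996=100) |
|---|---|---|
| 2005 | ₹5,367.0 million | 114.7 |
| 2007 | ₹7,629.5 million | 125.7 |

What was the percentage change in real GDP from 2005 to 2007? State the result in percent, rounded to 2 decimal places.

29.72%

Real GDP 2005 = 5367.0 / 1.147 = 4679.16.
Real GDP 2007 = 7629.5 / 1.257 = 6069.61.
Real growth = 6069.61 / 4679.16 − 1 = 0.2972.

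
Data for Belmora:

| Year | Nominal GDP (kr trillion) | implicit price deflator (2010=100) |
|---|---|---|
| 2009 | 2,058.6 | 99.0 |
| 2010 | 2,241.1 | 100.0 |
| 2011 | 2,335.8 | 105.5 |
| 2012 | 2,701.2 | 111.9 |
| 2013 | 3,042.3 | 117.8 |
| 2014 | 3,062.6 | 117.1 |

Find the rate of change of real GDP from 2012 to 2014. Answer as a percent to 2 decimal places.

8.34%

Real GDP 2012 = 2701.2/1.119 = 2413.94.
Real GDP 2014 = 3062.6/1.171 = 2615.37.
Change = 2615.37/2413.94 − 1 = 0.0834.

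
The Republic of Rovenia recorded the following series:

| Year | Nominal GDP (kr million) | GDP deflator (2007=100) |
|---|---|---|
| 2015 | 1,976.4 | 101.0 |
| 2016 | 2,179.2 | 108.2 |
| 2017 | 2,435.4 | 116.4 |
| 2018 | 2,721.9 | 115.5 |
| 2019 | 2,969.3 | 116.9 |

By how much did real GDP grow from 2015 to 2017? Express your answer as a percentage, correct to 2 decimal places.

6.92%

Real GDP 2015 = 1976.4/1.010 = 1956.83.
Real GDP 2017 = 2435.4/1.164 = 2092.27.
Change = 2092.27/1956.83 − 1 = 0.0692.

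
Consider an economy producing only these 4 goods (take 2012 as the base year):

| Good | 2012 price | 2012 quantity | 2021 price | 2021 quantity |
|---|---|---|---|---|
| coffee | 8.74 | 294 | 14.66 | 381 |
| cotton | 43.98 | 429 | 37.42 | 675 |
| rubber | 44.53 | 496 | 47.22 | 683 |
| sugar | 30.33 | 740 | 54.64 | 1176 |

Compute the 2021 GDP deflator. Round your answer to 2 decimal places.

128.51

Nominal GDP 2021 = 14.66·381 + 37.42·675 + 47.22·683 + 54.64·1176 = 127351.86.
Real GDP 2021 (at 2012 prices) = 8.74·381 + 43.98·675 + 44.53·683 + 30.33·1176 = 99098.51.
Deflator = Nominal/Real × 100 = 127351.86/99098.51 × 100 = 128.510.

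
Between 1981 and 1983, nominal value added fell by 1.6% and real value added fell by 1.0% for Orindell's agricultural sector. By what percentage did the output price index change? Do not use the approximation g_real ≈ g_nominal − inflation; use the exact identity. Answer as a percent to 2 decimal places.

(1 + g_nom) = (1 + g_real)(1 + π), so π = 0.9840 / 0.9900 − 1 = -0.00606.

-0.61%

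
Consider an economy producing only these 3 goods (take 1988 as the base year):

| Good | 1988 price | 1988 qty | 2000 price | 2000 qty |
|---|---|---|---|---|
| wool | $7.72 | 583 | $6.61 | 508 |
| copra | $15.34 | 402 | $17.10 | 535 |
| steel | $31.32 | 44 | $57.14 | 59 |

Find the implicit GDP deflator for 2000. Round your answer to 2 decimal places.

Nominal GDP 2000 = 6.61·508 + 17.10·535 + 57.14·59 = 15877.64.
Real GDP 2000 (at 1988 prices) = 7.72·508 + 15.34·535 + 31.32·59 = 13976.54.
Deflator = Nominal/Real × 100 = 15877.64/13976.54 × 100 = 113.602.

113.60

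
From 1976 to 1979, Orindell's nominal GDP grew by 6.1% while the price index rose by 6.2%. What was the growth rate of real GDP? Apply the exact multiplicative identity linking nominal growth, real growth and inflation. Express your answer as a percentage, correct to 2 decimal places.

-0.09%

(1 + g_nom) = (1 + g_real)(1 + π), so g_real = 1.0610 / 1.0620 − 1 = -0.00094.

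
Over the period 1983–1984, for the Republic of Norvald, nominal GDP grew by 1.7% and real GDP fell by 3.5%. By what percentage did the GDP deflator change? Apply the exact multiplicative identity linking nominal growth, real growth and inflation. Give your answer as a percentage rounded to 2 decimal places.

5.39%

(1 + g_nom) = (1 + g_real)(1 + π), so π = 1.0170 / 0.9650 − 1 = 0.05389.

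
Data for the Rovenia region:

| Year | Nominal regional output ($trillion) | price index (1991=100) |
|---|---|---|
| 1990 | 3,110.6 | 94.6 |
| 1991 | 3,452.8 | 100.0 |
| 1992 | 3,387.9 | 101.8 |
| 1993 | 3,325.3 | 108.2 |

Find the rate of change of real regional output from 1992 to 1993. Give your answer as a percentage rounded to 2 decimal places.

-7.65%

Real regional output 1992 = 3387.9/1.018 = 3328.00.
Real regional output 1993 = 3325.3/1.082 = 3073.29.
Change = 3073.29/3328.00 − 1 = -0.0765.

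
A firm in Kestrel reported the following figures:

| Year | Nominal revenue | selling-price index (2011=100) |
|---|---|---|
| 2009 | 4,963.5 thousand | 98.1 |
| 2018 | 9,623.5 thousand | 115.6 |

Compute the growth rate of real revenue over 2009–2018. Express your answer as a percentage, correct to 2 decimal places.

Deflate each year: 2009 → 4963.5/0.981 = 5059.63; 2018 → 9623.5/1.156 = 8324.83.
So real revenue changed by 8324.83/5059.63 − 1 = 0.6453, i.e. 64.53%.

64.53%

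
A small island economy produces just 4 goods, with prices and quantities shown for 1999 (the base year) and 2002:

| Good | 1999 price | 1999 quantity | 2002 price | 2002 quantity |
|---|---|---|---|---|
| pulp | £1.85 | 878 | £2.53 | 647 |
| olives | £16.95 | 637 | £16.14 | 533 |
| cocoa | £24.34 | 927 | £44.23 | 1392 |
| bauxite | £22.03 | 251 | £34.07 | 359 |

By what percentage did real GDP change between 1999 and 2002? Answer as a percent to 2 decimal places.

Real GDP 1999 = Nominal GDP 1999 = 1.85·878 + 16.95·637 + 24.34·927 + 22.03·251 = 40514.16.
Real GDP 2002 (at 1999 prices) = 1.85·647 + 16.95·533 + 24.34·1392 + 22.03·359 = 52021.35.
Real growth = 52021.35/40514.16 − 1 = 0.2840.

28.40%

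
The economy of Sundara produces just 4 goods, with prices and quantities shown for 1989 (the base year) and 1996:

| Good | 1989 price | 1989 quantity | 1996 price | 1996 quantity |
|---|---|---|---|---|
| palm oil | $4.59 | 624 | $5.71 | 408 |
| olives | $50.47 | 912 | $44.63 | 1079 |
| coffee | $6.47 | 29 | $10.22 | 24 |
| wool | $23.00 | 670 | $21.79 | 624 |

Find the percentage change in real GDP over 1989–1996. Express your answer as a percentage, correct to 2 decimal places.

9.84%

Real GDP 1989 = Nominal GDP 1989 = 4.59·624 + 50.47·912 + 6.47·29 + 23.00·670 = 64490.43.
Real GDP 1996 (at 1989 prices) = 4.59·408 + 50.47·1079 + 6.47·24 + 23.00·624 = 70837.13.
Real growth = 70837.13/64490.43 − 1 = 0.0984.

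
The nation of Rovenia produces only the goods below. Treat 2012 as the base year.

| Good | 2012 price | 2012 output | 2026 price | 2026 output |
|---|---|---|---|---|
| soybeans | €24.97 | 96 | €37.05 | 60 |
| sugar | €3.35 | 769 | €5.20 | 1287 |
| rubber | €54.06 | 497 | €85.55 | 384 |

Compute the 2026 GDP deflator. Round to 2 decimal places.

157.20

Nominal GDP 2026 = 37.05·60 + 5.20·1287 + 85.55·384 = 41766.60.
Real GDP 2026 (at 2012 prices) = 24.97·60 + 3.35·1287 + 54.06·384 = 26568.69.
Deflator = Nominal/Real × 100 = 41766.60/26568.69 × 100 = 157.202.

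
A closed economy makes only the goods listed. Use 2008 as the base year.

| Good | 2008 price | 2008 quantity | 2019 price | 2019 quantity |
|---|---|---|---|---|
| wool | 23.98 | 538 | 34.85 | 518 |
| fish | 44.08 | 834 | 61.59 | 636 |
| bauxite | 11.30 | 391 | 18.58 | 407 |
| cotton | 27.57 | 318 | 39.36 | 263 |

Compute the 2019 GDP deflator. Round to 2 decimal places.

Nominal GDP 2019 = 34.85·518 + 61.59·636 + 18.58·407 + 39.36·263 = 75137.28.
Real GDP 2019 (at 2008 prices) = 23.98·518 + 44.08·636 + 11.30·407 + 27.57·263 = 52306.53.
Deflator = Nominal/Real × 100 = 75137.28/52306.53 × 100 = 143.648.

143.65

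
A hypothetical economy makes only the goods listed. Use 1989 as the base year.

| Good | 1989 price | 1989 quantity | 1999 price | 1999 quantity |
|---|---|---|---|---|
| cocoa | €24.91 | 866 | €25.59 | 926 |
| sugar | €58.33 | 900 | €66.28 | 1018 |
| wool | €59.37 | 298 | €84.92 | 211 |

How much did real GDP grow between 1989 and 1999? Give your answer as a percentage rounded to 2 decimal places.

3.50%

Real GDP 1989 = Nominal GDP 1989 = 24.91·866 + 58.33·900 + 59.37·298 = 91761.32.
Real GDP 1999 (at 1989 prices) = 24.91·926 + 58.33·1018 + 59.37·211 = 94973.67.
Real growth = 94973.67/91761.32 − 1 = 0.0350.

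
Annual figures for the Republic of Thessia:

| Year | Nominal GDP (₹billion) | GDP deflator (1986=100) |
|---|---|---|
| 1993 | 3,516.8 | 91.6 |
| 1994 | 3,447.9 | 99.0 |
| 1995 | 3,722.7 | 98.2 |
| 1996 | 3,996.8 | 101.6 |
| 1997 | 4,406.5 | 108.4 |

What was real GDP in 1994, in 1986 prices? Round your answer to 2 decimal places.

Real GDP 1994 = 3447.9 / 0.990 = 3482.73.

₹3,482.73 billion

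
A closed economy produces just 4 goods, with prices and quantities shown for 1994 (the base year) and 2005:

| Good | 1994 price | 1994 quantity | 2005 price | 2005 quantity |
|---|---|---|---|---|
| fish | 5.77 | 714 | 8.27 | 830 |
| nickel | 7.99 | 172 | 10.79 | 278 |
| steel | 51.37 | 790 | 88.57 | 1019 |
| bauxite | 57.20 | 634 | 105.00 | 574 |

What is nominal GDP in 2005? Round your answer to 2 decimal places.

160386.55

Nominal GDP 2005 = Σ (p_2005 × q_2005) = 8.27·830 + 10.79·278 + 88.57·1019 + 105.00·574 = 160386.55.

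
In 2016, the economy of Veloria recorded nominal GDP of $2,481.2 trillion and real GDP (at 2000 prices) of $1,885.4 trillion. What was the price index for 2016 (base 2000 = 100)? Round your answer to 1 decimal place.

price index = (Nominal / Real) × 100 = 2481.2 / 1885.4 × 100 = 131.60.

131.6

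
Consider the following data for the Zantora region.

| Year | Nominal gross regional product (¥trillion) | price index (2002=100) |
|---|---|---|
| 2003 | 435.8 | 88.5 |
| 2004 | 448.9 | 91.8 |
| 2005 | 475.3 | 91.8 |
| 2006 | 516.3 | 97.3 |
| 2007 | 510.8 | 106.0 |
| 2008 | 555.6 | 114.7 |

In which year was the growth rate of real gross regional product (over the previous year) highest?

2005

2004: real = 448.9/0.918 = 489.00; growth vs 2003 (492.43) = -0.70%.
2005: real = 475.3/0.918 = 517.76; growth vs 2004 (489.00) = 5.88%.
2006: real = 516.3/0.973 = 530.63; growth vs 2005 (517.76) = 2.49%.
2007: real = 510.8/1.060 = 481.89; growth vs 2006 (530.63) = -9.19%.
2008: real = 555.6/1.147 = 484.39; growth vs 2007 (481.89) = 0.52%.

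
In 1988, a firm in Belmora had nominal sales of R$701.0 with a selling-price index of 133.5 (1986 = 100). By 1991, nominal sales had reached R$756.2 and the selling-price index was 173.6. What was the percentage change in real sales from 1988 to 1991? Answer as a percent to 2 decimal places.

-17.04%

Real sales 1988 = 701.0 / 1.335 = 525.09.
Real sales 1991 = 756.2 / 1.736 = 435.60.
Real growth = 435.60 / 525.09 − 1 = -0.1704.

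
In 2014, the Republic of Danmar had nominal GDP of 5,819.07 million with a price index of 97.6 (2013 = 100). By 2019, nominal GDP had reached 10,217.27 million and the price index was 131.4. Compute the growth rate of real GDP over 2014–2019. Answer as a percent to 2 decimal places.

30.42%

Deflate each year: 2014 → 5819.07/0.976 = 5962.16; 2019 → 10217.27/1.314 = 7775.70.
So real GDP changed by 7775.70/5962.16 − 1 = 0.3042, i.e. 30.42%.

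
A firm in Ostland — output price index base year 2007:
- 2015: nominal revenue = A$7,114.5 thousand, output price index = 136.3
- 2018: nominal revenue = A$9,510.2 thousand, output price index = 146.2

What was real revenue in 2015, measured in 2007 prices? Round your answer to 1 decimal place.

A$5,219.7 thousand

Real revenue = Nominal / (output price index/100) = 7114.5 / 1.363 = 5219.74.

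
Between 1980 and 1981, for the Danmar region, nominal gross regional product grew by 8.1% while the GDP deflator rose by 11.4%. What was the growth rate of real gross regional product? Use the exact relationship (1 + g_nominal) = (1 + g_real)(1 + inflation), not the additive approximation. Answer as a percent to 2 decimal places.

-2.96%

(1 + g_nom) = (1 + g_real)(1 + π), so g_real = 1.0810 / 1.1140 − 1 = -0.02962.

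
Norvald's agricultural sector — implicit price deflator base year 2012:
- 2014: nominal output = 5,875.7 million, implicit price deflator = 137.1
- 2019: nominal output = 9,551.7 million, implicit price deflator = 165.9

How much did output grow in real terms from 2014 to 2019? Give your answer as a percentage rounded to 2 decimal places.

Deflate each year: 2014 → 5875.7/1.371 = 4285.70; 2019 → 9551.7/1.659 = 5757.50.
So real output changed by 5757.50/4285.70 − 1 = 0.3434, i.e. 34.34%.

34.34%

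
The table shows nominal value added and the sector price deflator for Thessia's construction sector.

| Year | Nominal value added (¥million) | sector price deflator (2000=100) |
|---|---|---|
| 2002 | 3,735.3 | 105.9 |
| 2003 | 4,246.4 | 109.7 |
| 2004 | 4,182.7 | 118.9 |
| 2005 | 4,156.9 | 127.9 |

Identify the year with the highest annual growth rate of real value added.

2003

2003: real = 4246.4/1.097 = 3870.92; growth vs 2002 (3527.20) = 9.74%.
2004: real = 4182.7/1.189 = 3517.83; growth vs 2003 (3870.92) = -9.12%.
2005: real = 4156.9/1.279 = 3250.12; growth vs 2004 (3517.83) = -7.61%.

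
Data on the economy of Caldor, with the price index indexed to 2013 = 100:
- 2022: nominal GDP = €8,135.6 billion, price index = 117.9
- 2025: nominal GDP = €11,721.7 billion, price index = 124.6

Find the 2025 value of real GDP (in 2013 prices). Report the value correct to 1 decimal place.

€9,407.5 billion

Real GDP = Nominal / (price index/100) = 11721.7 / 1.246 = 9407.46.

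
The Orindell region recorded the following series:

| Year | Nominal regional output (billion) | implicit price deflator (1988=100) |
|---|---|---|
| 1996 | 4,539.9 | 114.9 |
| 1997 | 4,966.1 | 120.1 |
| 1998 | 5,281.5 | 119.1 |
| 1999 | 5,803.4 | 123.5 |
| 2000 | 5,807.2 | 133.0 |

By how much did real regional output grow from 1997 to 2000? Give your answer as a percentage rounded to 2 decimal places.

5.59%

Real regional output 1997 = 4966.1/1.201 = 4134.97.
Real regional output 2000 = 5807.2/1.330 = 4366.32.
Change = 4366.32/4134.97 − 1 = 0.0559.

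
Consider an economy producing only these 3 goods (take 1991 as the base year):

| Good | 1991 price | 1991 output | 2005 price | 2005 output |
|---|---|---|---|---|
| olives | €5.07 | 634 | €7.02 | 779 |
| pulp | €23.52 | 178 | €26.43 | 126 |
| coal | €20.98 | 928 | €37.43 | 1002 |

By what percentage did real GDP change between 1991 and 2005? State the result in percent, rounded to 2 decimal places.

Real GDP 1991 = Nominal GDP 1991 = 5.07·634 + 23.52·178 + 20.98·928 = 26870.38.
Real GDP 2005 (at 1991 prices) = 5.07·779 + 23.52·126 + 20.98·1002 = 27935.01.
Real growth = 27935.01/26870.38 − 1 = 0.0396.

3.96%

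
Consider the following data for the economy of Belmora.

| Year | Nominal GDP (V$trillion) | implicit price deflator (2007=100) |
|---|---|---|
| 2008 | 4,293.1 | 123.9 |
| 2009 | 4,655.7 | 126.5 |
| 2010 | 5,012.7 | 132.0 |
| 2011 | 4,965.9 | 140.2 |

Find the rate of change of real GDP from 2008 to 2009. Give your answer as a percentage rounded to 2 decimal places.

6.22%

Real GDP 2008 = 4293.1/1.239 = 3464.97.
Real GDP 2009 = 4655.7/1.265 = 3680.40.
Change = 3680.40/3464.97 − 1 = 0.0622.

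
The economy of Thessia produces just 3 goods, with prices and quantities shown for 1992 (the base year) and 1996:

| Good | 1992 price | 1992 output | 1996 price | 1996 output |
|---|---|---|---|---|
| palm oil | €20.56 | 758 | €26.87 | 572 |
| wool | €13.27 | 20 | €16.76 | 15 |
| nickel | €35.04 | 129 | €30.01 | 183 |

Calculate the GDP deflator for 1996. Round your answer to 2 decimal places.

Nominal GDP 1996 = 26.87·572 + 16.76·15 + 30.01·183 = 21112.87.
Real GDP 1996 (at 1992 prices) = 20.56·572 + 13.27·15 + 35.04·183 = 18371.69.
Deflator = Nominal/Real × 100 = 21112.87/18371.69 × 100 = 114.921.

114.92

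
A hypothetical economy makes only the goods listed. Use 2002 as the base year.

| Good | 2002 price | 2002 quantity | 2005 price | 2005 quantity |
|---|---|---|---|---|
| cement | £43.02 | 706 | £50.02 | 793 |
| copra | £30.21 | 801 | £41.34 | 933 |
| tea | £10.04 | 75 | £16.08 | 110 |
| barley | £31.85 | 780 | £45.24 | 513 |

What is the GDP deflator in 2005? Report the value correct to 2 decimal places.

Nominal GDP 2005 = 50.02·793 + 41.34·933 + 16.08·110 + 45.24·513 = 103213.00.
Real GDP 2005 (at 2002 prices) = 43.02·793 + 30.21·933 + 10.04·110 + 31.85·513 = 79744.24.
Deflator = Nominal/Real × 100 = 103213.00/79744.24 × 100 = 129.430.

129.43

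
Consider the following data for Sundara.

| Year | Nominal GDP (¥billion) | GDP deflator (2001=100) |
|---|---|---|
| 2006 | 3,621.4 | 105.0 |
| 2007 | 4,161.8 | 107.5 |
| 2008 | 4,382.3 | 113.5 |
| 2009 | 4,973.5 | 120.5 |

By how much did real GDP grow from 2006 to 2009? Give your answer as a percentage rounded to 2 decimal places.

19.67%

Real GDP 2006 = 3621.4/1.050 = 3448.95.
Real GDP 2009 = 4973.5/1.205 = 4127.39.
Change = 4127.39/3448.95 − 1 = 0.1967.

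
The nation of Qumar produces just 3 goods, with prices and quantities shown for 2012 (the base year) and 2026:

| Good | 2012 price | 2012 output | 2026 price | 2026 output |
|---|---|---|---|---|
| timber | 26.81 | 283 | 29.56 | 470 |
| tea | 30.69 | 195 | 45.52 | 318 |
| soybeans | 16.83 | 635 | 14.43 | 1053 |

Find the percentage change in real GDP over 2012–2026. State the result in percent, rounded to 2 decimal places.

65.23%

Real GDP 2012 = Nominal GDP 2012 = 26.81·283 + 30.69·195 + 16.83·635 = 24258.83.
Real GDP 2026 (at 2012 prices) = 26.81·470 + 30.69·318 + 16.83·1053 = 40082.11.
Real growth = 40082.11/24258.83 − 1 = 0.6523.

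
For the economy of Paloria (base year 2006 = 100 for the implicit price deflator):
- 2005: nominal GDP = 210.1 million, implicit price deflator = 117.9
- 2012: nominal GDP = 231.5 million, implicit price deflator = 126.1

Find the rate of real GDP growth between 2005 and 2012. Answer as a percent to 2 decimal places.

3.02%

Deflate each year: 2005 → 210.1/1.179 = 178.20; 2012 → 231.5/1.261 = 183.58.
So real GDP changed by 183.58/178.20 − 1 = 0.0302, i.e. 3.02%.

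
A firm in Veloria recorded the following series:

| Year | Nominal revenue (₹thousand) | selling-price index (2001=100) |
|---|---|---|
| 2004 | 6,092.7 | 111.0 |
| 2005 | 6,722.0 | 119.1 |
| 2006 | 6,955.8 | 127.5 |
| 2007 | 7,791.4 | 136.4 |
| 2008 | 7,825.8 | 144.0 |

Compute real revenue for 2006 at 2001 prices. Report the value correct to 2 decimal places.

Real revenue 2006 = 6955.8 / 1.275 = 5455.53.

₹5,455.53 thousand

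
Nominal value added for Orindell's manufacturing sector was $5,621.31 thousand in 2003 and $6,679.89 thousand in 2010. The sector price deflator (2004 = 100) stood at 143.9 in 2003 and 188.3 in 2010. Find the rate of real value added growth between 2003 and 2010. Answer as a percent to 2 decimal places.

-9.19%

Real value added 2003 = 5621.31 / 1.439 = 3906.40.
Real value added 2010 = 6679.89 / 1.883 = 3547.47.
Real growth = 3547.47 / 3906.40 − 1 = -0.0919.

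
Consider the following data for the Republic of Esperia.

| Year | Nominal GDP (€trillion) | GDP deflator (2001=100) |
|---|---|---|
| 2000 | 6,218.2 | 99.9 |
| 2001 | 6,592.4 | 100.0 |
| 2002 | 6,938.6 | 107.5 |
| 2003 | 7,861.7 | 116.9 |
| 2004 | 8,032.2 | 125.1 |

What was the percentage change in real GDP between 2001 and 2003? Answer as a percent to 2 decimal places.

Real GDP 2001 = 6592.4/1.000 = 6592.40.
Real GDP 2003 = 7861.7/1.169 = 6725.15.
Change = 6725.15/6592.40 − 1 = 0.0201.

2.01%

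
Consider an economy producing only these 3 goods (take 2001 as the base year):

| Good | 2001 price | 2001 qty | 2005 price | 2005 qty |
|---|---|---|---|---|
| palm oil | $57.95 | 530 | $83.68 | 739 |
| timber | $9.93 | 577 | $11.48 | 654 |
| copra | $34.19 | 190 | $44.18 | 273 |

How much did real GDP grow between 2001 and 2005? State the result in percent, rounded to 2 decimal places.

36.60%

Real GDP 2001 = Nominal GDP 2001 = 57.95·530 + 9.93·577 + 34.19·190 = 42939.21.
Real GDP 2005 (at 2001 prices) = 57.95·739 + 9.93·654 + 34.19·273 = 58653.14.
Real growth = 58653.14/42939.21 − 1 = 0.3660.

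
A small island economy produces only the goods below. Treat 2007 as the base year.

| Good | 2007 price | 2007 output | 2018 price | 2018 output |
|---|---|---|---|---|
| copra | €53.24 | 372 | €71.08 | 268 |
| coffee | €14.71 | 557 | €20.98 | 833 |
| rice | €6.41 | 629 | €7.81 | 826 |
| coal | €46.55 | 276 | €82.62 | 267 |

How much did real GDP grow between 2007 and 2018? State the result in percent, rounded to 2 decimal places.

-1.41%

Real GDP 2007 = Nominal GDP 2007 = 53.24·372 + 14.71·557 + 6.41·629 + 46.55·276 = 44878.44.
Real GDP 2018 (at 2007 prices) = 53.24·268 + 14.71·833 + 6.41·826 + 46.55·267 = 44245.26.
Real growth = 44245.26/44878.44 − 1 = -0.0141.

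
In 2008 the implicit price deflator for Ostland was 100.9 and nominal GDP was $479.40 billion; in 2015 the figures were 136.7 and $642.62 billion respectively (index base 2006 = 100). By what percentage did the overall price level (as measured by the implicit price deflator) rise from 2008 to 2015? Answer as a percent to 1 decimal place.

35.5%

Price-level change = 136.7 / 100.9 − 1 = 0.3548.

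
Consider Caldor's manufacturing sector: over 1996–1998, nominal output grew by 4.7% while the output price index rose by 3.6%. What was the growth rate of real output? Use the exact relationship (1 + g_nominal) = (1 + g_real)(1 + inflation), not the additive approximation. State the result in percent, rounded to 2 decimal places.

(1 + g_nom) = (1 + g_real)(1 + π), so g_real = 1.0470 / 1.0360 − 1 = 0.01062.

1.06%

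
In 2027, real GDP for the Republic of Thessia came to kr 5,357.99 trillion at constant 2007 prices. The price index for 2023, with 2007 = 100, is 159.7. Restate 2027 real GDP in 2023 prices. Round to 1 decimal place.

Real GDP in 2023 prices = Real GDP in 2007 prices × (P_2023/P_2007) = 5357.99 × 1.597 = 8556.71.

kr 8,556.7 trillion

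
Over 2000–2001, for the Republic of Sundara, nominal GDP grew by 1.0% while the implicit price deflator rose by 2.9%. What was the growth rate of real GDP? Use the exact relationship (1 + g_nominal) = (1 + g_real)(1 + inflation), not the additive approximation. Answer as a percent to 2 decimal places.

(1 + g_nom) = (1 + g_real)(1 + π), so g_real = 1.0100 / 1.0290 − 1 = -0.01846.

-1.85%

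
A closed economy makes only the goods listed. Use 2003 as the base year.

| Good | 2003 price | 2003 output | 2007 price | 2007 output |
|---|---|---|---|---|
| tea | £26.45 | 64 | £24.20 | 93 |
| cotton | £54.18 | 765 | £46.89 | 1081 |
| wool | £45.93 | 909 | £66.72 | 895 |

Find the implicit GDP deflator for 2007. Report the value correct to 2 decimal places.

110.30

Nominal GDP 2007 = 24.20·93 + 46.89·1081 + 66.72·895 = 112653.09.
Real GDP 2007 (at 2003 prices) = 26.45·93 + 54.18·1081 + 45.93·895 = 102135.78.
Deflator = Nominal/Real × 100 = 112653.09/102135.78 × 100 = 110.297.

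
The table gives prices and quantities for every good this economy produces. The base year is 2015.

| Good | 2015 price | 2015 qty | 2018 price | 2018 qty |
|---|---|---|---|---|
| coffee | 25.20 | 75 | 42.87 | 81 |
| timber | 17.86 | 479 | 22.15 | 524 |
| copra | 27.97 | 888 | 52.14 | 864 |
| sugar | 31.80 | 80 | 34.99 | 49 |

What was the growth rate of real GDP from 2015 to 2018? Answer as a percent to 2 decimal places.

-1.86%

Real GDP 2015 = Nominal GDP 2015 = 25.20·75 + 17.86·479 + 27.97·888 + 31.80·80 = 37826.30.
Real GDP 2018 (at 2015 prices) = 25.20·81 + 17.86·524 + 27.97·864 + 31.80·49 = 37124.12.
Real growth = 37124.12/37826.30 − 1 = -0.0186.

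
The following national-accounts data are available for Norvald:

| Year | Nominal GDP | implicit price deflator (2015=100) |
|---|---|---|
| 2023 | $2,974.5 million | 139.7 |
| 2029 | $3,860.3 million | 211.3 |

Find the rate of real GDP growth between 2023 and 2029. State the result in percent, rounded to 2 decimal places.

-14.20%

Deflate each year: 2023 → 2974.5/1.397 = 2129.21; 2029 → 3860.3/2.113 = 1826.93.
So real GDP changed by 1826.93/2129.21 − 1 = -0.1420, i.e. -14.20%.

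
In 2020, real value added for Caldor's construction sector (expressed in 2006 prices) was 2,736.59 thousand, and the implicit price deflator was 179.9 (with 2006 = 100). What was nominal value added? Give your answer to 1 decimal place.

Nominal value added = Real × (implicit price deflator/100) = 2736.59 × 1.799 = 4923.13.

4,923.1 thousand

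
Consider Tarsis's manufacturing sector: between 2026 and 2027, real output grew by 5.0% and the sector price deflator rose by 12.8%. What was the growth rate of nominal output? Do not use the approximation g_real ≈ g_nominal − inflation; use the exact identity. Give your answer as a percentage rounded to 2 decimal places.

(1 + g_nom) = (1 + g_real)(1 + π) = 1.0500 × 1.1280 = 1.18440.

18.44%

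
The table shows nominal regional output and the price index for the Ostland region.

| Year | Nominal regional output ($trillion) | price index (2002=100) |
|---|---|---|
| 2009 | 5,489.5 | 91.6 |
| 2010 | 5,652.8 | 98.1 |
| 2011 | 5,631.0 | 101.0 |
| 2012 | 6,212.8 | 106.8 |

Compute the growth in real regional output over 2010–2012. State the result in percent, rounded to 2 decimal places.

Real regional output 2010 = 5652.8/0.981 = 5762.28.
Real regional output 2012 = 6212.8/1.068 = 5817.23.
Change = 5817.23/5762.28 − 1 = 0.0095.

0.95%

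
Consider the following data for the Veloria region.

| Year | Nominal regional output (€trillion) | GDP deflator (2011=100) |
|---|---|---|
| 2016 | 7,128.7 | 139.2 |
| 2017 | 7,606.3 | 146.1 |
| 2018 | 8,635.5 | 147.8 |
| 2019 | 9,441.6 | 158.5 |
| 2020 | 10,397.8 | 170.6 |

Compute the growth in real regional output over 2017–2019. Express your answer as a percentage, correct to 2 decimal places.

Real regional output 2017 = 7606.3/1.461 = 5206.23.
Real regional output 2019 = 9441.6/1.585 = 5956.85.
Change = 5956.85/5206.23 − 1 = 0.1442.

14.42%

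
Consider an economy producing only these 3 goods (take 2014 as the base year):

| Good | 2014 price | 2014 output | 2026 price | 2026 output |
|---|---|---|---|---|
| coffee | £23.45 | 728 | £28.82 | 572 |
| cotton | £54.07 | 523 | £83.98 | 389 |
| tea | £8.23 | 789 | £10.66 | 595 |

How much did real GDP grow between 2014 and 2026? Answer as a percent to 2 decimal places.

-24.11%

Real GDP 2014 = Nominal GDP 2014 = 23.45·728 + 54.07·523 + 8.23·789 = 51843.68.
Real GDP 2026 (at 2014 prices) = 23.45·572 + 54.07·389 + 8.23·595 = 39343.48.
Real growth = 39343.48/51843.68 − 1 = -0.2411.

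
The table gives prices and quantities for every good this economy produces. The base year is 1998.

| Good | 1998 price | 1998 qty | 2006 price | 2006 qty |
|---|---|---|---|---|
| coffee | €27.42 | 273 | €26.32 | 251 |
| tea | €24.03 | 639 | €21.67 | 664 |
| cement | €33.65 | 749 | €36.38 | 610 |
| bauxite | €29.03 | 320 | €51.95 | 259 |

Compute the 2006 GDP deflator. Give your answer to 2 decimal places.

111.32

Nominal GDP 2006 = 26.32·251 + 21.67·664 + 36.38·610 + 51.95·259 = 56642.05.
Real GDP 2006 (at 1998 prices) = 27.42·251 + 24.03·664 + 33.65·610 + 29.03·259 = 50883.61.
Deflator = Nominal/Real × 100 = 56642.05/50883.61 × 100 = 111.317.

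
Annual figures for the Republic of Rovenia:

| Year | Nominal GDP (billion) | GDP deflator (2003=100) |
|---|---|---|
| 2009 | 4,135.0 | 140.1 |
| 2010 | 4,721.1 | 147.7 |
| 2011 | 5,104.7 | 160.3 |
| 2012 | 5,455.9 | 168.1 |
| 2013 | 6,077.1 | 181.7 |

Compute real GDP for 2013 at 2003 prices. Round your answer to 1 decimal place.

Real GDP 2013 = 6077.1 / 1.817 = 3344.58.

3,344.6 billion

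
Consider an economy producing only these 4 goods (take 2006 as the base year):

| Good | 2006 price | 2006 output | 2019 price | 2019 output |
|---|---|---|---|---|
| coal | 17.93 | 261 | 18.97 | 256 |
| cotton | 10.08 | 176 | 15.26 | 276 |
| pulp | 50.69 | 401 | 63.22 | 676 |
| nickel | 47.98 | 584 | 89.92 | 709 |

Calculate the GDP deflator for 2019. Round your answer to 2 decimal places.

152.74

Nominal GDP 2019 = 18.97·256 + 15.26·276 + 63.22·676 + 89.92·709 = 115558.08.
Real GDP 2019 (at 2006 prices) = 17.93·256 + 10.08·276 + 50.69·676 + 47.98·709 = 75656.42.
Deflator = Nominal/Real × 100 = 115558.08/75656.42 × 100 = 152.741.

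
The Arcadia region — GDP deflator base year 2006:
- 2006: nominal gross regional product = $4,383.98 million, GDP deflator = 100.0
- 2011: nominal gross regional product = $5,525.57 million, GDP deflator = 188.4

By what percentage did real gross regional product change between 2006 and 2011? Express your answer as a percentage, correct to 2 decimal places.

-33.10%

Real gross regional product 2006 = 4383.98 / 1.000 = 4383.98.
Real gross regional product 2011 = 5525.57 / 1.884 = 2932.89.
Real growth = 2932.89 / 4383.98 − 1 = -0.3310.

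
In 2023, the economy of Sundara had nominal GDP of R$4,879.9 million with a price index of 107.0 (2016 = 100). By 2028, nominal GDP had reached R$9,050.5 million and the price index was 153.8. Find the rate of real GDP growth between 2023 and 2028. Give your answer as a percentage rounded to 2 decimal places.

Deflate each year: 2023 → 4879.9/1.070 = 4560.65; 2028 → 9050.5/1.538 = 5884.59.
So real GDP changed by 5884.59/4560.65 − 1 = 0.2903, i.e. 29.03%.

29.03%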